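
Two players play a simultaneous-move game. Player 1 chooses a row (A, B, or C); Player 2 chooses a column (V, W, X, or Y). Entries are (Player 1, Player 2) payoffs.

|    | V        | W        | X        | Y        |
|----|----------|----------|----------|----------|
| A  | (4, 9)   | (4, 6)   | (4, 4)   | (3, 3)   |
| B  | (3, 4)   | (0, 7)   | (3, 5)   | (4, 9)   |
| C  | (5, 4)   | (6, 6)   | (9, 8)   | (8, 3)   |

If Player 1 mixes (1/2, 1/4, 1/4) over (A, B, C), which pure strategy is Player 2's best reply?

Player 2's best reply maximizes expected payoff against the mix.
V: (1/2)·9 + (1/4)·4 + (1/4)·4 = 13/2
W: (1/2)·6 + (1/4)·7 + (1/4)·6 = 25/4
X: (1/2)·4 + (1/4)·5 + (1/4)·8 = 21/4
Y: (1/2)·3 + (1/4)·9 + (1/4)·3 = 9/2
Highest expected payoff is 13/2, from V.

V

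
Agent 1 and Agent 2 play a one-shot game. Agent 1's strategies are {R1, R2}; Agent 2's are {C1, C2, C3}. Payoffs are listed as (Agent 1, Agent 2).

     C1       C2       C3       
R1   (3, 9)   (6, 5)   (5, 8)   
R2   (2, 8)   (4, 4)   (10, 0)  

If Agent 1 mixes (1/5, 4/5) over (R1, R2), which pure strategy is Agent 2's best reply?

Compute Agent 2's expected payoff from each pure strategy against the given mix.
C1: (1/5)·9 + (4/5)·8 = 41/5
C2: (1/5)·5 + (4/5)·4 = 21/5
C3: (1/5)·8 + (4/5)·0 = 8/5
Highest expected payoff is 41/5, from C1.

C1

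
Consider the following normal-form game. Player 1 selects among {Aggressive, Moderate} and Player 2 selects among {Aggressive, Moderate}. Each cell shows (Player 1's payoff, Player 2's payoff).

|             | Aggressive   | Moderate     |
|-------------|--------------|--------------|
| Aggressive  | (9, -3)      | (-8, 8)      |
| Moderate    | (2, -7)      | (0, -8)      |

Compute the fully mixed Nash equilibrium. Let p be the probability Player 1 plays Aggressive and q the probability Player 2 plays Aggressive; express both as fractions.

Each player's mixing probability is pinned down by making the *other* player indifferent.
Player 2 indifferent between Aggressive and Moderate: p·(-3) + (1−p)·(-7) = p·8 + (1−p)·(-8) ⟹ (-7) + 4p = (-8) + 16p ⟹ p = 1/12.
Player 1 indifferent between Aggressive and Moderate: q·9 + (1−q)·(-8) = q·2 + (1−q)·0 ⟹ (-8) + 17q = 0 + 2q ⟹ q = 8/15.

p = 1/12, q = 8/15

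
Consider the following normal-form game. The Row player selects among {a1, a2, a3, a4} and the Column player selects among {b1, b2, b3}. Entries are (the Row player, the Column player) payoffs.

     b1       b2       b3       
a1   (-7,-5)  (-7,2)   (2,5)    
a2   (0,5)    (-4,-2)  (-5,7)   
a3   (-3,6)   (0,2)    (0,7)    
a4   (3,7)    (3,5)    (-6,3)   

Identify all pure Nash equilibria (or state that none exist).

(a1, b3) and (a4, b1)

Check mutual best responses: a cell is a NE iff neither player can gain by unilaterally deviating.
The Row player's best responses — vs b1: a4 (payoff 3); vs b2: a4 (payoff 3); vs b3: a1 (payoff 2).
The Column player's best responses — vs a1: b3 (payoff 5); vs a2: b3 (payoff 7); vs a3: b3 (payoff 7); vs a4: b1 (payoff 7).
Mutual best responses occur at (a1, b3) and (a4, b1); at each, neither player gains by switching.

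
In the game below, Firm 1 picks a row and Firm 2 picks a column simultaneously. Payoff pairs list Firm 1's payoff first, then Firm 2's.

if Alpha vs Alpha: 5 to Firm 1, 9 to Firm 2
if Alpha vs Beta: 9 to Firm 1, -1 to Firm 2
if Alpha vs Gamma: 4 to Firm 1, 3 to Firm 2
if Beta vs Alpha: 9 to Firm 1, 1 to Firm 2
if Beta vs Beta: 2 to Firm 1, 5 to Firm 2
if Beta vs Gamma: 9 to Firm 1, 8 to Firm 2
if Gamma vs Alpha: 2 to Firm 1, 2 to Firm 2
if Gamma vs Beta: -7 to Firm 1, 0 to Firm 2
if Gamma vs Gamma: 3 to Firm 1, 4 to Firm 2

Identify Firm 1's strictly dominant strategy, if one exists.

None

A strategy is strictly dominant if it gives Firm 1 a strictly higher payoff than every other strategy, against every choice by the opponent.
Alpha is not dominant: against Alpha, Beta gives 9 > 5.
Beta is not dominant: against Beta, Alpha gives 9 > 2.
Gamma is not dominant: against Alpha, Alpha gives 5 > 2.
No single strategy is best against every opponent action.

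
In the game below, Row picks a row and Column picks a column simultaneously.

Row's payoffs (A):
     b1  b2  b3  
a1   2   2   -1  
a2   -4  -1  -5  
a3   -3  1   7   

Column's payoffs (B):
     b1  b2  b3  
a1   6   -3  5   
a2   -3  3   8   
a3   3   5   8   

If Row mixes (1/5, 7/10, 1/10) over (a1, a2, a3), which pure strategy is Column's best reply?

Compute Column's expected payoff from each pure strategy against the given mix.
b1: (1/5)·6 + (7/10)·(-3) + (1/10)·3 = -3/5
b2: (1/5)·(-3) + (7/10)·3 + (1/10)·5 = 2
b3: (1/5)·5 + (7/10)·8 + (1/10)·8 = 37/5
Highest expected payoff is 37/5, from b3.

b3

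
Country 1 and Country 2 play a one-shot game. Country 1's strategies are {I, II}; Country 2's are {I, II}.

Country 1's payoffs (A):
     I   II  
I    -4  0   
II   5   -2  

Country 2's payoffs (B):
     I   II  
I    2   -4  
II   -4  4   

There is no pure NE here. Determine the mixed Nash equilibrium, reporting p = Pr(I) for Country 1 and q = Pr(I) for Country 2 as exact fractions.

p = 4/7, q = 2/11

Each player's mixing probability is pinned down by making the *other* player indifferent.
Country 2 indifferent between I and II: p·2 + (1−p)·(-4) = p·(-4) + (1−p)·4 ⟹ (-4) + 6p = 4 + (-8)p ⟹ p = 4/7.
Country 1 indifferent between I and II: q·(-4) + (1−q)·0 = q·5 + (1−q)·(-2) ⟹ 0 + (-4)q = (-2) + 7q ⟹ q = 2/11.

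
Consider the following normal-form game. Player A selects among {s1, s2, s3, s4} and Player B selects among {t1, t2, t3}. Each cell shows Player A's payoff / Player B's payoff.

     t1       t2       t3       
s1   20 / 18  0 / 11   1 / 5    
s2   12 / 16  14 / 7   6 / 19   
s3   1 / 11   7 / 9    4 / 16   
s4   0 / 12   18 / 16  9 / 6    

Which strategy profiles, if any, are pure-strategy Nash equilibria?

Find each player's best response to every opponent strategy; NE are the intersections.
Player A's best responses — vs t1: s1 (payoff 20); vs t2: s4 (payoff 18); vs t3: s4 (payoff 9).
Player B's best responses — vs s1: t1 (payoff 18); vs s2: t3 (payoff 19); vs s3: t3 (payoff 16); vs s4: t2 (payoff 16).
Mutual best responses occur at (s1, t1) and (s4, t2); at each, neither player gains by switching.

(s1, t1) and (s4, t2)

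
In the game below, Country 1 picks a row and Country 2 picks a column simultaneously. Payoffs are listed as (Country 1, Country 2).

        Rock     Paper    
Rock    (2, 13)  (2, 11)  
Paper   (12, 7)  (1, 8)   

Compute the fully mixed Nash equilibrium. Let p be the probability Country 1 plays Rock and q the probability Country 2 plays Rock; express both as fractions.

p = 1/3, q = 1/11

In a mixed NE each player is indifferent between their pure strategies, so the opponent's mix sets the indifference.
Country 2 indifferent between Rock and Paper: p·13 + (1−p)·7 = p·11 + (1−p)·8 ⟹ 7 + 6p = 8 + 3p ⟹ p = 1/3.
Country 1 indifferent between Rock and Paper: q·2 + (1−q)·2 = q·12 + (1−q)·1 ⟹ 2 + 0q = 1 + 11q ⟹ q = 1/11.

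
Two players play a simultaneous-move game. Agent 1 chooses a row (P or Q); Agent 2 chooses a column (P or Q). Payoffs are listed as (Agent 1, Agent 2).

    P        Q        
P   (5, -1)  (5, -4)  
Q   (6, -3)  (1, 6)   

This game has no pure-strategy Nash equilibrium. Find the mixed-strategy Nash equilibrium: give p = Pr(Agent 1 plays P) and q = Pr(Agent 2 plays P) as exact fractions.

p = 3/4, q = 4/5

Each player's mixing probability is pinned down by making the *other* player indifferent.
Agent 2 indifferent between P and Q: p·(-1) + (1−p)·(-3) = p·(-4) + (1−p)·6 ⟹ (-3) + 2p = 6 + (-10)p ⟹ p = 3/4.
Agent 1 indifferent between P and Q: q·5 + (1−q)·5 = q·6 + (1−q)·1 ⟹ 5 + 0q = 1 + 5q ⟹ q = 4/5.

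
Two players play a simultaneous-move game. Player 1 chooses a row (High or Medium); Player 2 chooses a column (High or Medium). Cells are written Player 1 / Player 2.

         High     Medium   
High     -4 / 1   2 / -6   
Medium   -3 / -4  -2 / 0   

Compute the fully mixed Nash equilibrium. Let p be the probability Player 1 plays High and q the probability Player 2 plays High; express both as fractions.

p = 4/11, q = 4/5

Each player's mixing probability is pinned down by making the *other* player indifferent.
Player 2 indifferent between High and Medium: p·1 + (1−p)·(-4) = p·(-6) + (1−p)·0 ⟹ (-4) + 5p = 0 + (-6)p ⟹ p = 4/11.
Player 1 indifferent between High and Medium: q·(-4) + (1−q)·2 = q·(-3) + (1−q)·(-2) ⟹ 2 + (-6)q = (-2) + (-1)q ⟹ q = 4/5.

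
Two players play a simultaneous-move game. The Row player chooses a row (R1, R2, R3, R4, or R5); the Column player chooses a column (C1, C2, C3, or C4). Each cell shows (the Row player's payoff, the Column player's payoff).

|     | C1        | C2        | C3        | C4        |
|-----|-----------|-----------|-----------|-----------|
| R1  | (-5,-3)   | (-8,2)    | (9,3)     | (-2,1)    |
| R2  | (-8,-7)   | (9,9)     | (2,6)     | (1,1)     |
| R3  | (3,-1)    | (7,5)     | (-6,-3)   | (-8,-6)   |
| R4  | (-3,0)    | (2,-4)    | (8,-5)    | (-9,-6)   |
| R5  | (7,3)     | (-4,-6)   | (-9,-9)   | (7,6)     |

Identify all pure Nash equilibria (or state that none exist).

(R1, C3), (R2, C2), and (R5, C4)

A profile is a Nash equilibrium when each player is best-responding to the other.
The Row player's best responses — vs C1: R5 (payoff 7); vs C2: R2 (payoff 9); vs C3: R1 (payoff 9); vs C4: R5 (payoff 7).
The Column player's best responses — vs R1: C3 (payoff 3); vs R2: C2 (payoff 9); vs R3: C2 (payoff 5); vs R4: C1 (payoff 0); vs R5: C4 (payoff 6).
Mutual best responses occur at (R1, C3), (R2, C2), and (R5, C4); at each, neither player gains by switching.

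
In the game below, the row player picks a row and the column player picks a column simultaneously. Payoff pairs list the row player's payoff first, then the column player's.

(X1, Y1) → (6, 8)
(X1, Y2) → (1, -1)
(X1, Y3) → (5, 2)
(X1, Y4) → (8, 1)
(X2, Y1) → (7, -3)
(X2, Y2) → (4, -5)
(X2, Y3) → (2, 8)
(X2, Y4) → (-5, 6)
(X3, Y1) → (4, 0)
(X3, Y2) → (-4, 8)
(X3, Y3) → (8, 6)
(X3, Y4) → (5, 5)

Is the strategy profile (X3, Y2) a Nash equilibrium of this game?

Holding the column player at Y2: the row player gets -4 from X3 but could get 4 by switching to X2. The row player has a profitable deviation.

No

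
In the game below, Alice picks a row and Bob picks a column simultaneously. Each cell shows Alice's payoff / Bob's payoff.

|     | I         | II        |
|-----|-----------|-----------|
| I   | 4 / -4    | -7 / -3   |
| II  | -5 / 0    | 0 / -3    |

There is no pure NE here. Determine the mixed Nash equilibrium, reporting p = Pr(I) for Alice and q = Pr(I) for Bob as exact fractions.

p = 3/4, q = 7/16

Each player's mixing probability is pinned down by making the *other* player indifferent.
Bob indifferent between I and II: p·(-4) + (1−p)·0 = p·(-3) + (1−p)·(-3) ⟹ 0 + (-4)p = (-3) + 0p ⟹ p = 3/4.
Alice indifferent between I and II: q·4 + (1−q)·(-7) = q·(-5) + (1−q)·0 ⟹ (-7) + 11q = 0 + (-5)q ⟹ q = 7/16.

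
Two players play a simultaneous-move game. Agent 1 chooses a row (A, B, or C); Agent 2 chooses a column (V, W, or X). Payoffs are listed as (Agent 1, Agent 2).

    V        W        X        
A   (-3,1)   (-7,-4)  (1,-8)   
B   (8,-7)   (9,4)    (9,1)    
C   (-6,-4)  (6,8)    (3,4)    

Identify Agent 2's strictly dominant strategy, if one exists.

No strictly dominant strategy

Check whether one of Agent 2's strategies beats all alternatives regardless of what the opponent does.
V is not dominant: against B, W gives 4 > -7.
W is not dominant: against A, V gives 1 > -4.
X is not dominant: against A, V gives 1 > -8.
No single strategy is best against every opponent action.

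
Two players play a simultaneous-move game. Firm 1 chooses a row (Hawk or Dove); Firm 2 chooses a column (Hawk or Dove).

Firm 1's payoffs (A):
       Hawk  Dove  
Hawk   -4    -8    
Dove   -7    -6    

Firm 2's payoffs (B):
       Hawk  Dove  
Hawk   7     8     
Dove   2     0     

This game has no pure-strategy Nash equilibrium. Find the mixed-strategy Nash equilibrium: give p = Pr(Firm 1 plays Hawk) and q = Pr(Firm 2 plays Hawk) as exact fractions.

p = 2/3, q = 2/5

In a mixed NE each player is indifferent between their pure strategies, so the opponent's mix sets the indifference.
Firm 2 indifferent between Hawk and Dove: p·7 + (1−p)·2 = p·8 + (1−p)·0 ⟹ 2 + 5p = 0 + 8p ⟹ p = 2/3.
Firm 1 indifferent between Hawk and Dove: q·(-4) + (1−q)·(-8) = q·(-7) + (1−q)·(-6) ⟹ (-8) + 4q = (-6) + (-1)q ⟹ q = 2/5.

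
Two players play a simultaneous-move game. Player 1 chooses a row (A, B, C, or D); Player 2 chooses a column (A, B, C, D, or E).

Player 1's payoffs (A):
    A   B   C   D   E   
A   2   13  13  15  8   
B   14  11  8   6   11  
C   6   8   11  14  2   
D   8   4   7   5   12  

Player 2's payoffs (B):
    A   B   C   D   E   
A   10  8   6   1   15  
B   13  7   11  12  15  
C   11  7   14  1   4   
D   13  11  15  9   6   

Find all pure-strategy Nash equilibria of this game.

There is no pure-strategy Nash equilibrium

Check mutual best responses: a cell is a NE iff neither player can gain by unilaterally deviating.
Player 1's best responses — vs A: B (payoff 14); vs B: A (payoff 13); vs C: A (payoff 13); vs D: A (payoff 15); vs E: D (payoff 12).
Player 2's best responses — vs A: E (payoff 15); vs B: E (payoff 15); vs C: C (payoff 14); vs D: C (payoff 15).
No cell has both players best-responding. For instance, Player 1's best reply to E is D, but against D Player 2 prefers C over E.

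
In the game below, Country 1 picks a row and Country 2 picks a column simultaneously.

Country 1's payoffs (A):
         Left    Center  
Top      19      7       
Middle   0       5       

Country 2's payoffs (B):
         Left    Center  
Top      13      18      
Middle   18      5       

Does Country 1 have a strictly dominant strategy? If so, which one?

A strategy is strictly dominant if it gives Country 1 a strictly higher payoff than every other strategy, against every choice by the opponent.
Top strictly dominates: vs Left: 19 > 0; vs Center: 7 > 5.

Top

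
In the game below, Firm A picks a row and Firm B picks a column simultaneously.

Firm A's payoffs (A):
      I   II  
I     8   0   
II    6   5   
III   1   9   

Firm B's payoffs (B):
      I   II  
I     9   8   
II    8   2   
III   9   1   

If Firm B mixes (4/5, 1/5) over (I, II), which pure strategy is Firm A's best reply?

I

Compute Firm A's expected payoff from each pure strategy against the given mix.
I: (4/5)·8 + (1/5)·0 = 32/5
II: (4/5)·6 + (1/5)·5 = 29/5
III: (4/5)·1 + (1/5)·9 = 13/5
Highest expected payoff is 32/5, from I.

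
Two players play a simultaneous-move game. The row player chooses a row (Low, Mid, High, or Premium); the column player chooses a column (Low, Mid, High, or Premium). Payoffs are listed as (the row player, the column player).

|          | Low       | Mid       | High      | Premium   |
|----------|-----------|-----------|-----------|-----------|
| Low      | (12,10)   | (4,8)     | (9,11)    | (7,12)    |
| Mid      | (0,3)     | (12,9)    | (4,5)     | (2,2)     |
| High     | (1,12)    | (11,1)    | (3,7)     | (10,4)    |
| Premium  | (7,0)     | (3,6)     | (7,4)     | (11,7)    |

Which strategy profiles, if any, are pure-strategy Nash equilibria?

Check mutual best responses: a cell is a NE iff neither player can gain by unilaterally deviating.
The row player's best responses — vs Low: Low (payoff 12); vs Mid: Mid (payoff 12); vs High: Low (payoff 9); vs Premium: Premium (payoff 11).
The column player's best responses — vs Low: Premium (payoff 12); vs Mid: Mid (payoff 9); vs High: Low (payoff 12); vs Premium: Premium (payoff 7).
Mutual best responses occur at (Mid, Mid) and (Premium, Premium); at each, neither player gains by switching.

(Mid, Mid) and (Premium, Premium)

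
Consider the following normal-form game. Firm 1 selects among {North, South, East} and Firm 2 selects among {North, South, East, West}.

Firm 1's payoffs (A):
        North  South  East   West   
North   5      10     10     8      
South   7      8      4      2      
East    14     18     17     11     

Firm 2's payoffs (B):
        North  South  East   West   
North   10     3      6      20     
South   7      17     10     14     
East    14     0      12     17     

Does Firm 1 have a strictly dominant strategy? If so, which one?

East

A strategy is strictly dominant if it gives Firm 1 a strictly higher payoff than every other strategy, against every choice by the opponent.
East strictly dominates: vs North: 14 > each of {5, 7}; vs South: 18 > each of {10, 8}; vs East: 17 > each of {10, 4}; vs West: 11 > each of {8, 2}.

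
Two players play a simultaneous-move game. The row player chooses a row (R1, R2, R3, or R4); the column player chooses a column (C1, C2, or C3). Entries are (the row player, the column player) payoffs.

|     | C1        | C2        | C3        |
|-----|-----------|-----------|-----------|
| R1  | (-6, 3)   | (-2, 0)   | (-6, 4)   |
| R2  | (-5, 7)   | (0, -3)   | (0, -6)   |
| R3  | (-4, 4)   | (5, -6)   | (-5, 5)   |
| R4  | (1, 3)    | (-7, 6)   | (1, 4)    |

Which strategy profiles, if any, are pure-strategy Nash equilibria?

Find each player's best response to every opponent strategy; NE are the intersections.
The row player's best responses — vs C1: R4 (payoff 1); vs C2: R3 (payoff 5); vs C3: R4 (payoff 1).
The column player's best responses — vs R1: C3 (payoff 4); vs R2: C1 (payoff 7); vs R3: C3 (payoff 5); vs R4: C2 (payoff 6).
No cell has both players best-responding. For instance, the row player's best reply to C1 is R4, but against R4 the column player prefers C2 over C1.

None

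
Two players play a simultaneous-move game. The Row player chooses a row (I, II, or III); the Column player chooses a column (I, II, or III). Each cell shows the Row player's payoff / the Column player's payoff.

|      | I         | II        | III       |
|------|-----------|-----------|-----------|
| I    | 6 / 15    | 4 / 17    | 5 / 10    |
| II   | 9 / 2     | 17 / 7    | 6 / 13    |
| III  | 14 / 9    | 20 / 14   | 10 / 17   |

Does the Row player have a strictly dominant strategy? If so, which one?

III

Check whether one of the Row player's strategies beats all alternatives regardless of what the opponent does.
III strictly dominates: vs I: 14 > each of {6, 9}; vs II: 20 > each of {4, 17}; vs III: 10 > each of {5, 6}.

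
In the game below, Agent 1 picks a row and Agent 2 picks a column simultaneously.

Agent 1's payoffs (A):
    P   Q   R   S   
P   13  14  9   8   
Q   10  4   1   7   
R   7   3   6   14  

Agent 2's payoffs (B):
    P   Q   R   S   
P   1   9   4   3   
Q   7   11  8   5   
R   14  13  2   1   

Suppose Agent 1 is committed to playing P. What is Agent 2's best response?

Q

With Agent 1 fixed at P, Agent 2's payoffs are: P → 1, Q → 9, R → 4, S → 3.
The maximum is 9, achieved by Q.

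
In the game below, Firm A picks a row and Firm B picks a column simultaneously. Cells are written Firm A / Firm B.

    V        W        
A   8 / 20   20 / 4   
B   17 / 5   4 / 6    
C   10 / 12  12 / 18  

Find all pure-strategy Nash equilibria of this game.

There is no pure-strategy Nash equilibrium

Check mutual best responses: a cell is a NE iff neither player can gain by unilaterally deviating.
Firm A's best responses — vs V: B (payoff 17); vs W: A (payoff 20).
Firm B's best responses — vs A: V (payoff 20); vs B: W (payoff 6); vs C: W (payoff 18).
No cell has both players best-responding. For instance, Firm A's best reply to V is B, but against B Firm B prefers W over V.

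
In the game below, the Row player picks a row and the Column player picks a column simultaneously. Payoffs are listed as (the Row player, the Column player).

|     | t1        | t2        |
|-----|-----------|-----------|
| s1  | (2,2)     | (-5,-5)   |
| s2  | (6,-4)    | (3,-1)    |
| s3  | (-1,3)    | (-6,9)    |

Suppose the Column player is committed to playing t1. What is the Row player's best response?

With the Column player fixed at t1, the Row player's payoffs are: s1 → 2, s2 → 6, s3 → -1.
The maximum is 6, achieved by s2.

s2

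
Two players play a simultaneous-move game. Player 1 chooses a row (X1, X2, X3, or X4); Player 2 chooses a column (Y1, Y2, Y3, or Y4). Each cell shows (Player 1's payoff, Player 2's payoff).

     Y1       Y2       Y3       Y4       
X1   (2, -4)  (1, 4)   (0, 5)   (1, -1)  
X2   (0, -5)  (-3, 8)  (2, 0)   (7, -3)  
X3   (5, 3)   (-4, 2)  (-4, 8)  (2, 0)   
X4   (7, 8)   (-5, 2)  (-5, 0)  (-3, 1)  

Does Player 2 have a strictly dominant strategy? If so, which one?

A strategy is strictly dominant if it gives Player 2 a strictly higher payoff than every other strategy, against every choice by the opponent.
Y1 is not dominant: against X1, Y2 gives 4 > -4.
Y2 is not dominant: against X1, Y3 gives 5 > 4.
Y3 is not dominant: against X2, Y2 gives 8 > 0.
Y4 is not dominant: against X1, Y2 gives 4 > -1.
No single strategy is best against every opponent action.

No strictly dominant strategy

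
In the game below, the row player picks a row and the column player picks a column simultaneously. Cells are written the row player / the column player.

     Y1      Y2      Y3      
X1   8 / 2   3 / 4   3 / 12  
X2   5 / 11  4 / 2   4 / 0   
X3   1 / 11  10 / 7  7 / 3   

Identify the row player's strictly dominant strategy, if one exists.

No strictly dominant strategy

Check whether one of the row player's strategies beats all alternatives regardless of what the opponent does.
X1 is not dominant: against Y2, X2 gives 4 > 3.
X2 is not dominant: against Y1, X1 gives 8 > 5.
X3 is not dominant: against Y1, X1 gives 8 > 1.
No single strategy is best against every opponent action.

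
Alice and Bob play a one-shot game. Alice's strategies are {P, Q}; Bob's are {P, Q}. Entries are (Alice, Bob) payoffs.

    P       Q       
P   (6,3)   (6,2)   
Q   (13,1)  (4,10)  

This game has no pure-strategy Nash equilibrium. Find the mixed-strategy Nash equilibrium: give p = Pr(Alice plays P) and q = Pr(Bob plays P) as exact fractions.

p = 9/10, q = 2/9

Each player's mixing probability is pinned down by making the *other* player indifferent.
Bob indifferent between P and Q: p·3 + (1−p)·1 = p·2 + (1−p)·10 ⟹ 1 + 2p = 10 + (-8)p ⟹ p = 9/10.
Alice indifferent between P and Q: q·6 + (1−q)·6 = q·13 + (1−q)·4 ⟹ 6 + 0q = 4 + 9q ⟹ q = 2/9.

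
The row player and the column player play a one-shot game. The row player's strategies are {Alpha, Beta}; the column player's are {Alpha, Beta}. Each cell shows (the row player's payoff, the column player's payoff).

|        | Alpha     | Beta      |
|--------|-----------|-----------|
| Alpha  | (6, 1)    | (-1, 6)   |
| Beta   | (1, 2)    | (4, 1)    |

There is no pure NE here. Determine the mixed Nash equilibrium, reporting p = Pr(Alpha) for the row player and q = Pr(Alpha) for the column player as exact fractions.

p = 1/6, q = 1/2

Each player's mixing probability is pinned down by making the *other* player indifferent.
The column player indifferent between Alpha and Beta: p·1 + (1−p)·2 = p·6 + (1−p)·1 ⟹ 2 + (-1)p = 1 + 5p ⟹ p = 1/6.
The row player indifferent between Alpha and Beta: q·6 + (1−q)·(-1) = q·1 + (1−q)·4 ⟹ (-1) + 7q = 4 + (-3)q ⟹ q = 1/2.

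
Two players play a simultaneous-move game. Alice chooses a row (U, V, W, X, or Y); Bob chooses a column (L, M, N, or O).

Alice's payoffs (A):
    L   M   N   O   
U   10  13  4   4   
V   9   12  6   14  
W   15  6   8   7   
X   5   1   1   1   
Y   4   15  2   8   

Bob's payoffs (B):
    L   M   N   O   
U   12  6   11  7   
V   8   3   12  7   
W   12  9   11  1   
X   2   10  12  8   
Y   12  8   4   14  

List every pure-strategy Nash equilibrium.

(W, L)

A profile is a Nash equilibrium when each player is best-responding to the other.
Alice's best responses — vs L: W (payoff 15); vs M: Y (payoff 15); vs N: W (payoff 8); vs O: V (payoff 14).
Bob's best responses — vs U: L (payoff 12); vs V: N (payoff 12); vs W: L (payoff 12); vs X: N (payoff 12); vs Y: O (payoff 14).
The only mutual best response is (W, L); neither player gains by switching there.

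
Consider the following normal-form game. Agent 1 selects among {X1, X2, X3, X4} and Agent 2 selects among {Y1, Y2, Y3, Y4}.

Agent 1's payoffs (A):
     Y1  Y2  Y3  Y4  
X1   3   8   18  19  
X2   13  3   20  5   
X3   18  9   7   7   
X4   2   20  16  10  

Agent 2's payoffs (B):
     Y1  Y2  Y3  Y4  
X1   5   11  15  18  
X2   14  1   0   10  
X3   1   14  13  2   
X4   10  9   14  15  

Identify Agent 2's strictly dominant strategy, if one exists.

A strategy is strictly dominant if it gives Agent 2 a strictly higher payoff than every other strategy, against every choice by the opponent.
Y1 is not dominant: against X1, Y2 gives 11 > 5.
Y2 is not dominant: against X1, Y3 gives 15 > 11.
Y3 is not dominant: against X1, Y4 gives 18 > 15.
Y4 is not dominant: against X2, Y1 gives 14 > 10.
No single strategy is best against every opponent action.

No strictly dominant strategy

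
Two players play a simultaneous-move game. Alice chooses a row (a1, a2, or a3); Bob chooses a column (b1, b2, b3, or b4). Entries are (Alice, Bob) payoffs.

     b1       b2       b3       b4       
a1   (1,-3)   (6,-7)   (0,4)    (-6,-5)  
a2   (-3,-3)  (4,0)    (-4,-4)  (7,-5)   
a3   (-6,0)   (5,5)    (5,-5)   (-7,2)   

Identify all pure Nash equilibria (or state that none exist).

There is no pure-strategy Nash equilibrium

A profile is a Nash equilibrium when each player is best-responding to the other.
Alice's best responses — vs b1: a1 (payoff 1); vs b2: a1 (payoff 6); vs b3: a3 (payoff 5); vs b4: a2 (payoff 7).
Bob's best responses — vs a1: b3 (payoff 4); vs a2: b2 (payoff 0); vs a3: b2 (payoff 5).
No cell has both players best-responding. For instance, Alice's best reply to b2 is a1, but against a1 Bob prefers b3 over b2.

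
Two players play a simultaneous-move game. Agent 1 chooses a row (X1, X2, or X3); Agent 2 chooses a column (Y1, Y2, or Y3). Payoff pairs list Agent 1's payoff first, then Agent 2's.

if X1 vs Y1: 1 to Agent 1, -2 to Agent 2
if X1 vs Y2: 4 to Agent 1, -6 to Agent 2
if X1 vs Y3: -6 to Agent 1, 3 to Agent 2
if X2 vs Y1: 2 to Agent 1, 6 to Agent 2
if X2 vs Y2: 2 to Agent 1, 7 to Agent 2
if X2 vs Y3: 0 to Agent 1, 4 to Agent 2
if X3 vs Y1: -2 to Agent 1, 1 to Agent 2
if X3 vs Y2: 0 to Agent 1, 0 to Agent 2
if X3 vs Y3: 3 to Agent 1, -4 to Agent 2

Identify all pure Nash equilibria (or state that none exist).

No pure-strategy Nash equilibrium

Check mutual best responses: a cell is a NE iff neither player can gain by unilaterally deviating.
Agent 1's best responses — vs Y1: X2 (payoff 2); vs Y2: X1 (payoff 4); vs Y3: X3 (payoff 3).
Agent 2's best responses — vs X1: Y3 (payoff 3); vs X2: Y2 (payoff 7); vs X3: Y1 (payoff 1).
No cell has both players best-responding. For instance, Agent 1's best reply to Y3 is X3, but against X3 Agent 2 prefers Y1 over Y3.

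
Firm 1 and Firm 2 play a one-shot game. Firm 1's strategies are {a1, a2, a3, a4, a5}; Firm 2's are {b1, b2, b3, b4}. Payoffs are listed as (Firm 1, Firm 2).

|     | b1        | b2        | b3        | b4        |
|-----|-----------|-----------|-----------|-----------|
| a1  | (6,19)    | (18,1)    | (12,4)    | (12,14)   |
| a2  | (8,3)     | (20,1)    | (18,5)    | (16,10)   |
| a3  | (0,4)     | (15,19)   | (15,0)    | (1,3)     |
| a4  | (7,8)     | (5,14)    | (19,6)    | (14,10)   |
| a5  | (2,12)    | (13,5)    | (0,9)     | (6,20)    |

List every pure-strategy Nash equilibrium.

Check mutual best responses: a cell is a NE iff neither player can gain by unilaterally deviating.
Firm 1's best responses — vs b1: a2 (payoff 8); vs b2: a2 (payoff 20); vs b3: a4 (payoff 19); vs b4: a2 (payoff 16).
Firm 2's best responses — vs a1: b1 (payoff 19); vs a2: b4 (payoff 10); vs a3: b2 (payoff 19); vs a4: b2 (payoff 14); vs a5: b4 (payoff 20).
The only mutual best response is (a2, b4); neither player gains by switching there.

(a2, b4)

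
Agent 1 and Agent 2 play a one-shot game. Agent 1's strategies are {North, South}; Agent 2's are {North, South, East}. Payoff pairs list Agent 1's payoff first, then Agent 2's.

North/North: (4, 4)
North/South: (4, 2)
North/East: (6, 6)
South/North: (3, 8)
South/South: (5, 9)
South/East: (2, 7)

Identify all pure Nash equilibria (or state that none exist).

Check mutual best responses: a cell is a NE iff neither player can gain by unilaterally deviating.
Agent 1's best responses — vs North: North (payoff 4); vs South: South (payoff 5); vs East: North (payoff 6).
Agent 2's best responses — vs North: East (payoff 6); vs South: South (payoff 9).
Mutual best responses occur at (North, East) and (South, South); at each, neither player gains by switching.

(North, East) and (South, South)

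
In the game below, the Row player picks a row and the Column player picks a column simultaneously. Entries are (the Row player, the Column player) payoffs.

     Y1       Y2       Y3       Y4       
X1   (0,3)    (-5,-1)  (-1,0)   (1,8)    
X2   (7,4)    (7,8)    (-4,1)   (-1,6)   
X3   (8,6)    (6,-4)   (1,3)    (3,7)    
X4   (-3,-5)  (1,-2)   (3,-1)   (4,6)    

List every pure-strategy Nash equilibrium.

(X2, Y2) and (X4, Y4)

A profile is a Nash equilibrium when each player is best-responding to the other.
The Row player's best responses — vs Y1: X3 (payoff 8); vs Y2: X2 (payoff 7); vs Y3: X4 (payoff 3); vs Y4: X4 (payoff 4).
The Column player's best responses — vs X1: Y4 (payoff 8); vs X2: Y2 (payoff 8); vs X3: Y4 (payoff 7); vs X4: Y4 (payoff 6).
Mutual best responses occur at (X2, Y2) and (X4, Y4); at each, neither player gains by switching.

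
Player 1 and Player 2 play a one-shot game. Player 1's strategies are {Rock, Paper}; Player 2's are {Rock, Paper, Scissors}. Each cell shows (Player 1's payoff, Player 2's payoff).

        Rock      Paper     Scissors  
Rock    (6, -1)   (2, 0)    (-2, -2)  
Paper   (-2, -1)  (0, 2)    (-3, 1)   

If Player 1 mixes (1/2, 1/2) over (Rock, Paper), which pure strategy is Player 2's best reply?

Paper

Player 2's best reply maximizes expected payoff against the mix.
Rock: (1/2)·(-1) + (1/2)·(-1) = -1
Paper: (1/2)·0 + (1/2)·2 = 1
Scissors: (1/2)·(-2) + (1/2)·1 = -1/2
Highest expected payoff is 1, from Paper.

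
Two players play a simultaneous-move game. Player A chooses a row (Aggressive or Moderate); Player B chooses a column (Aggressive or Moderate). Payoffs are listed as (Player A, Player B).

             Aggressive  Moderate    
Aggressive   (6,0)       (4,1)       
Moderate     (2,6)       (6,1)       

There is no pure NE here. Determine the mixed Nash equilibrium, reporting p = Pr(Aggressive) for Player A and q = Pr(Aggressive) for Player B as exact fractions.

p = 5/6, q = 1/3

Each player's mixing probability is pinned down by making the *other* player indifferent.
Player B indifferent between Aggressive and Moderate: p·0 + (1−p)·6 = p·1 + (1−p)·1 ⟹ 6 + (-6)p = 1 + 0p ⟹ p = 5/6.
Player A indifferent between Aggressive and Moderate: q·6 + (1−q)·4 = q·2 + (1−q)·6 ⟹ 4 + 2q = 6 + (-4)q ⟹ q = 1/3.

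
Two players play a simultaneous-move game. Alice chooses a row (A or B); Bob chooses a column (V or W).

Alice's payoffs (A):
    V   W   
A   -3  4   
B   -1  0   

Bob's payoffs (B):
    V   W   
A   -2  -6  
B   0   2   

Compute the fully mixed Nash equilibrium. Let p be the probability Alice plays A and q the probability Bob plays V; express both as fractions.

Each player's mixing probability is pinned down by making the *other* player indifferent.
Bob indifferent between V and W: p·(-2) + (1−p)·0 = p·(-6) + (1−p)·2 ⟹ 0 + (-2)p = 2 + (-8)p ⟹ p = 1/3.
Alice indifferent between A and B: q·(-3) + (1−q)·4 = q·(-1) + (1−q)·0 ⟹ 4 + (-7)q = 0 + (-1)q ⟹ q = 2/3.

p = 1/3, q = 2/3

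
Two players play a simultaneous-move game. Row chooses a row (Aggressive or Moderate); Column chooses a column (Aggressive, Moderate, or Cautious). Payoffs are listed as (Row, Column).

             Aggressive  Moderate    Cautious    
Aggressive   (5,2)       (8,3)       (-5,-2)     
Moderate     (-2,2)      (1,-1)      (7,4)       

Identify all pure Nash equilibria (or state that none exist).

(Aggressive, Moderate) and (Moderate, Cautious)

Check mutual best responses: a cell is a NE iff neither player can gain by unilaterally deviating.
Row's best responses — vs Aggressive: Aggressive (payoff 5); vs Moderate: Aggressive (payoff 8); vs Cautious: Moderate (payoff 7).
Column's best responses — vs Aggressive: Moderate (payoff 3); vs Moderate: Cautious (payoff 4).
Mutual best responses occur at (Aggressive, Moderate) and (Moderate, Cautious); at each, neither player gains by switching.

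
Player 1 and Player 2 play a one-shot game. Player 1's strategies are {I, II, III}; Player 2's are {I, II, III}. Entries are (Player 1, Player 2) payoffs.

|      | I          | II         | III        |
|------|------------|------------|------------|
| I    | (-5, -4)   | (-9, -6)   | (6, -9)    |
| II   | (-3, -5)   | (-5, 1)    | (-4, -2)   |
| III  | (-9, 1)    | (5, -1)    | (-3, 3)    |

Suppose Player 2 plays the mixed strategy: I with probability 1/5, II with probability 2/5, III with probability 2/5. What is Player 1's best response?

III

Compute Player 1's expected payoff from each pure strategy against the given mix.
I: (1/5)·(-5) + (2/5)·(-9) + (2/5)·6 = -11/5
II: (1/5)·(-3) + (2/5)·(-5) + (2/5)·(-4) = -21/5
III: (1/5)·(-9) + (2/5)·5 + (2/5)·(-3) = -1
Highest expected payoff is -1, from III.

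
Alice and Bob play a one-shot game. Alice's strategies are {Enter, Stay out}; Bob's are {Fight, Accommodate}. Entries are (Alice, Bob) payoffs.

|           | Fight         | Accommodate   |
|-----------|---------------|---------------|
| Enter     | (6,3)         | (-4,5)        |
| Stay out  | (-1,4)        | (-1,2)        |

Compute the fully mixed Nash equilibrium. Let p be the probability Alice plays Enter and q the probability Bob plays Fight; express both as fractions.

p = 1/2, q = 3/10

Each player's mixing probability is pinned down by making the *other* player indifferent.
Bob indifferent between Fight and Accommodate: p·3 + (1−p)·4 = p·5 + (1−p)·2 ⟹ 4 + (-1)p = 2 + 3p ⟹ p = 1/2.
Alice indifferent between Enter and Stay out: q·6 + (1−q)·(-4) = q·(-1) + (1−q)·(-1) ⟹ (-4) + 10q = (-1) + 0q ⟹ q = 3/10.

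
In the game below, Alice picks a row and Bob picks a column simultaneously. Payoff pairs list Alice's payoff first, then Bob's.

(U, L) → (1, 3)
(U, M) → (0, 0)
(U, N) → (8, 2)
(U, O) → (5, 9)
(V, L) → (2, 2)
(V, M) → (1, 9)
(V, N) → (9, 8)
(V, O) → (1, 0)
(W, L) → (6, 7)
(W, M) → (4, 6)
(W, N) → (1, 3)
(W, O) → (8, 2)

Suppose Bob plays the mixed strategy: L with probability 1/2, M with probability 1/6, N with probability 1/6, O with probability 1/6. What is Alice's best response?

Compute Alice's expected payoff from each pure strategy against the given mix.
U: (1/2)·1 + (1/6)·0 + (1/6)·8 + (1/6)·5 = 8/3
V: (1/2)·2 + (1/6)·1 + (1/6)·9 + (1/6)·1 = 17/6
W: (1/2)·6 + (1/6)·4 + (1/6)·1 + (1/6)·8 = 31/6
Highest expected payoff is 31/6, from W.

W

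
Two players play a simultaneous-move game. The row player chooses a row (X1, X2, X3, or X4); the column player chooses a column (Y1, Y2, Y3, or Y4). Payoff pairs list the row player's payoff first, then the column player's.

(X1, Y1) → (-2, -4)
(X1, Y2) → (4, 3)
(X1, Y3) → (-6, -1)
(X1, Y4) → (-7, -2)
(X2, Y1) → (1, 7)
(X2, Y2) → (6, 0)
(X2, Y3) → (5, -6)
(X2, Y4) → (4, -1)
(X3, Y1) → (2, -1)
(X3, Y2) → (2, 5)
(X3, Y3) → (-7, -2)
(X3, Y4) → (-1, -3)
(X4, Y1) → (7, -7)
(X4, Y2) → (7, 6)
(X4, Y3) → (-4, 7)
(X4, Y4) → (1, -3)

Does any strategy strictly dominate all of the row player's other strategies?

No strictly dominant strategy

Check whether one of the row player's strategies beats all alternatives regardless of what the opponent does.
X1 is not dominant: against Y1, X2 gives 1 > -2.
X2 is not dominant: against Y1, X3 gives 2 > 1.
X3 is not dominant: against Y1, X4 gives 7 > 2.
X4 is not dominant: against Y3, X2 gives 5 > -4.
No single strategy is best against every opponent action.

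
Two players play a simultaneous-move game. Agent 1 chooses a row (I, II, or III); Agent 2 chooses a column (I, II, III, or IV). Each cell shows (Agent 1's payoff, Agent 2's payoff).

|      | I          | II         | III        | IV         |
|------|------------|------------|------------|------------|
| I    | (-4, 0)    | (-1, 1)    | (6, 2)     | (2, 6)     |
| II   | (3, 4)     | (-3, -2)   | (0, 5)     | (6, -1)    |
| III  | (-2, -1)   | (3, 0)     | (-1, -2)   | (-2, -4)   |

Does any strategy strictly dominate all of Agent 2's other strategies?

None

A strategy is strictly dominant if it gives Agent 2 a strictly higher payoff than every other strategy, against every choice by the opponent.
I is not dominant: against I, II gives 1 > 0.
II is not dominant: against I, III gives 2 > 1.
III is not dominant: against I, IV gives 6 > 2.
IV is not dominant: against II, I gives 4 > -1.
No single strategy is best against every opponent action.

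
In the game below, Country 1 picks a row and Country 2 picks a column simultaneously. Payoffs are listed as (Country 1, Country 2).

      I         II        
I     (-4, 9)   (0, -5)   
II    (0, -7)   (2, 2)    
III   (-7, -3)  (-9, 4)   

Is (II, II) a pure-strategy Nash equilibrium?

Yes

Holding Country 2 at II: Country 1 gets 2 from II, versus 0 from I, -9 from III. No profitable deviation for Country 1.
Holding Country 1 at II: Country 2 gets 2 from II, versus -7 from I. No profitable deviation for Country 2 either.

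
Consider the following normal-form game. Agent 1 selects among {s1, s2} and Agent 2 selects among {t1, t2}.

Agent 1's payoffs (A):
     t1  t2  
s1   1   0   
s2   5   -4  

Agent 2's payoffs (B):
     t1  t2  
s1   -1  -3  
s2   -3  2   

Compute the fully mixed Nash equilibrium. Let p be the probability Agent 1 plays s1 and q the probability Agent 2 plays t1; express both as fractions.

In a mixed NE each player is indifferent between their pure strategies, so the opponent's mix sets the indifference.
Agent 2 indifferent between t1 and t2: p·(-1) + (1−p)·(-3) = p·(-3) + (1−p)·2 ⟹ (-3) + 2p = 2 + (-5)p ⟹ p = 5/7.
Agent 1 indifferent between s1 and s2: q·1 + (1−q)·0 = q·5 + (1−q)·(-4) ⟹ 0 + 1q = (-4) + 9q ⟹ q = 1/2.

p = 5/7, q = 1/2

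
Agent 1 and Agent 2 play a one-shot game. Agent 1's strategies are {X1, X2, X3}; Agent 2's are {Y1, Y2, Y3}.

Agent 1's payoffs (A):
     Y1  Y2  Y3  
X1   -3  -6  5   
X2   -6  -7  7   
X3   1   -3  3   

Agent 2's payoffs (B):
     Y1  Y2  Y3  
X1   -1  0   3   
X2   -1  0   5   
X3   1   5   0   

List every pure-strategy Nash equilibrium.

(X2, Y3) and (X3, Y2)

A profile is a Nash equilibrium when each player is best-responding to the other.
Agent 1's best responses — vs Y1: X3 (payoff 1); vs Y2: X3 (payoff -3); vs Y3: X2 (payoff 7).
Agent 2's best responses — vs X1: Y3 (payoff 3); vs X2: Y3 (payoff 5); vs X3: Y2 (payoff 5).
Mutual best responses occur at (X2, Y3) and (X3, Y2); at each, neither player gains by switching.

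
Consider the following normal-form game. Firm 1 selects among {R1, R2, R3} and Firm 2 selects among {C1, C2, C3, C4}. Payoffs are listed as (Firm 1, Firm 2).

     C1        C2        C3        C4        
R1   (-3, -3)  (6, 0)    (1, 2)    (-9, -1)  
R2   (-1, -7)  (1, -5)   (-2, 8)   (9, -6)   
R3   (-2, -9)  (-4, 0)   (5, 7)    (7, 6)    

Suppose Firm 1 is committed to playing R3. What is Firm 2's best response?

C3

With Firm 1 fixed at R3, Firm 2's payoffs are: C1 → -9, C2 → 0, C3 → 7, C4 → 6.
The maximum is 7, achieved by C3.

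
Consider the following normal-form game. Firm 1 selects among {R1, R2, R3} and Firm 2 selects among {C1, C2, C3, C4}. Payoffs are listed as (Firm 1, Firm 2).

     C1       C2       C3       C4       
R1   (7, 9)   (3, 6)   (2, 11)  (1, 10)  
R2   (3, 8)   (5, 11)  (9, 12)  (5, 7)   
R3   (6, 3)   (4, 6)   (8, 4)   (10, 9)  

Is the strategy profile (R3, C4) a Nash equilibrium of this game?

Yes

Holding Firm 2 at C4: Firm 1 gets 10 from R3, versus 1 from R1, 5 from R2. No profitable deviation for Firm 1.
Holding Firm 1 at R3: Firm 2 gets 9 from C4, versus 3 from C1, 6 from C2, 4 from C3. No profitable deviation for Firm 2 either.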